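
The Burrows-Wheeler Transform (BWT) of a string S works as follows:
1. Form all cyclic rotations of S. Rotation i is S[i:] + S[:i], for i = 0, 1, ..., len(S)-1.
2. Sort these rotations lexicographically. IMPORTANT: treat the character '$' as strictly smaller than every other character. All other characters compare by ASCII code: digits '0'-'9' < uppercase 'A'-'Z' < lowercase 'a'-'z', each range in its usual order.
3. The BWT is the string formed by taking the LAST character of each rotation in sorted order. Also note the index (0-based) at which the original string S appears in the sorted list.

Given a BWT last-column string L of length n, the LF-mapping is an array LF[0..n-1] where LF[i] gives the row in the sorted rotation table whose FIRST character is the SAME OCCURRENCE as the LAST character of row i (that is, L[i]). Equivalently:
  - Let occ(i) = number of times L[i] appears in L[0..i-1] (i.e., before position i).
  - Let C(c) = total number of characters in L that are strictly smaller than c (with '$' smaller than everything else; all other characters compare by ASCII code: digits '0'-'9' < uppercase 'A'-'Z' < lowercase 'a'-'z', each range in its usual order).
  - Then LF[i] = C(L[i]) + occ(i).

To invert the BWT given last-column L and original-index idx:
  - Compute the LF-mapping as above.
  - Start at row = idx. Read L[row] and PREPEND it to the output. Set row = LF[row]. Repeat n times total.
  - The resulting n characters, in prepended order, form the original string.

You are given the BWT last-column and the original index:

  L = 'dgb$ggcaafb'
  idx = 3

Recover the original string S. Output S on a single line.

LF mapping: 6 8 3 0 9 10 5 1 2 7 4
Walk LF starting at row 3, prepending L[row]:
  step 1: row=3, L[3]='$', prepend. Next row=LF[3]=0
  step 2: row=0, L[0]='d', prepend. Next row=LF[0]=6
  step 3: row=6, L[6]='c', prepend. Next row=LF[6]=5
  step 4: row=5, L[5]='g', prepend. Next row=LF[5]=10
  step 5: row=10, L[10]='b', prepend. Next row=LF[10]=4
  step 6: row=4, L[4]='g', prepend. Next row=LF[4]=9
  step 7: row=9, L[9]='f', prepend. Next row=LF[9]=7
  step 8: row=7, L[7]='a', prepend. Next row=LF[7]=1
  step 9: row=1, L[1]='g', prepend. Next row=LF[1]=8
  step 10: row=8, L[8]='a', prepend. Next row=LF[8]=2
  step 11: row=2, L[2]='b', prepend. Next row=LF[2]=3
Reversed output: bagafgbgcd$

Answer: bagafgbgcd$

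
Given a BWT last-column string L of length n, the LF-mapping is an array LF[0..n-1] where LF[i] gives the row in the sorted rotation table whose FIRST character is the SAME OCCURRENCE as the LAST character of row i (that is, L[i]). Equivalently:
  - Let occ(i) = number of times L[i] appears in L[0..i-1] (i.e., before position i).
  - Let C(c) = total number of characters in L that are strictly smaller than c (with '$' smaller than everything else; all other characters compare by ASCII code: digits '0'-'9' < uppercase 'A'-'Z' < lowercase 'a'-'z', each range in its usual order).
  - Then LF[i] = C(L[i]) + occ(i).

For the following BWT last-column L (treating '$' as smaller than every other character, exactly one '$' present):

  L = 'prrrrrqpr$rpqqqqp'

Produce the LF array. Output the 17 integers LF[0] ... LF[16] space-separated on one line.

Char counts: '$':1, 'p':4, 'q':5, 'r':7
C (first-col start): C('$')=0, C('p')=1, C('q')=5, C('r')=10
L[0]='p': occ=0, LF[0]=C('p')+0=1+0=1
L[1]='r': occ=0, LF[1]=C('r')+0=10+0=10
L[2]='r': occ=1, LF[2]=C('r')+1=10+1=11
L[3]='r': occ=2, LF[3]=C('r')+2=10+2=12
L[4]='r': occ=3, LF[4]=C('r')+3=10+3=13
L[5]='r': occ=4, LF[5]=C('r')+4=10+4=14
L[6]='q': occ=0, LF[6]=C('q')+0=5+0=5
L[7]='p': occ=1, LF[7]=C('p')+1=1+1=2
L[8]='r': occ=5, LF[8]=C('r')+5=10+5=15
L[9]='$': occ=0, LF[9]=C('$')+0=0+0=0
L[10]='r': occ=6, LF[10]=C('r')+6=10+6=16
L[11]='p': occ=2, LF[11]=C('p')+2=1+2=3
L[12]='q': occ=1, LF[12]=C('q')+1=5+1=6
L[13]='q': occ=2, LF[13]=C('q')+2=5+2=7
L[14]='q': occ=3, LF[14]=C('q')+3=5+3=8
L[15]='q': occ=4, LF[15]=C('q')+4=5+4=9
L[16]='p': occ=3, LF[16]=C('p')+3=1+3=4

Answer: 1 10 11 12 13 14 5 2 15 0 16 3 6 7 8 9 4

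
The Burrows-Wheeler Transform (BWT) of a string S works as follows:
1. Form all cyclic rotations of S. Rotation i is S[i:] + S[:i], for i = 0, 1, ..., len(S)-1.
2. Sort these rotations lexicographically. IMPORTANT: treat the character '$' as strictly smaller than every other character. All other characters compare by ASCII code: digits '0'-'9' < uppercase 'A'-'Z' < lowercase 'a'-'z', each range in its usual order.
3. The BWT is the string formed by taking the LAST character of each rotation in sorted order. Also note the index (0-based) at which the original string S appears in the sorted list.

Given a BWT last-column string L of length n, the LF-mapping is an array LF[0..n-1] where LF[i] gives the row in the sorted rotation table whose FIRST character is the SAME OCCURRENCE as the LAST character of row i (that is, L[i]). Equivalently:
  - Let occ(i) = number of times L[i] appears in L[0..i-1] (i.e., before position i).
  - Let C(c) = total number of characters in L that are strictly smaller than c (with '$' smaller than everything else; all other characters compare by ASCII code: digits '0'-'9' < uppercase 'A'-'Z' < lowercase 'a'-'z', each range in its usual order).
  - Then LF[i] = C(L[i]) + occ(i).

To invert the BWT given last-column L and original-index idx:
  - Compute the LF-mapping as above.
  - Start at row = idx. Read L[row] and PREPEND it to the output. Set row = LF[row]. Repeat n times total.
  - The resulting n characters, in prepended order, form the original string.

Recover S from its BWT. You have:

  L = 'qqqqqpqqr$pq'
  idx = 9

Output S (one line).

LF mapping: 3 4 5 6 7 1 8 9 11 0 2 10
Walk LF starting at row 9, prepending L[row]:
  step 1: row=9, L[9]='$', prepend. Next row=LF[9]=0
  step 2: row=0, L[0]='q', prepend. Next row=LF[0]=3
  step 3: row=3, L[3]='q', prepend. Next row=LF[3]=6
  step 4: row=6, L[6]='q', prepend. Next row=LF[6]=8
  step 5: row=8, L[8]='r', prepend. Next row=LF[8]=11
  step 6: row=11, L[11]='q', prepend. Next row=LF[11]=10
  step 7: row=10, L[10]='p', prepend. Next row=LF[10]=2
  step 8: row=2, L[2]='q', prepend. Next row=LF[2]=5
  step 9: row=5, L[5]='p', prepend. Next row=LF[5]=1
  step 10: row=1, L[1]='q', prepend. Next row=LF[1]=4
  step 11: row=4, L[4]='q', prepend. Next row=LF[4]=7
  step 12: row=7, L[7]='q', prepend. Next row=LF[7]=9
Reversed output: qqqpqpqrqqq$

Answer: qqqpqpqrqqq$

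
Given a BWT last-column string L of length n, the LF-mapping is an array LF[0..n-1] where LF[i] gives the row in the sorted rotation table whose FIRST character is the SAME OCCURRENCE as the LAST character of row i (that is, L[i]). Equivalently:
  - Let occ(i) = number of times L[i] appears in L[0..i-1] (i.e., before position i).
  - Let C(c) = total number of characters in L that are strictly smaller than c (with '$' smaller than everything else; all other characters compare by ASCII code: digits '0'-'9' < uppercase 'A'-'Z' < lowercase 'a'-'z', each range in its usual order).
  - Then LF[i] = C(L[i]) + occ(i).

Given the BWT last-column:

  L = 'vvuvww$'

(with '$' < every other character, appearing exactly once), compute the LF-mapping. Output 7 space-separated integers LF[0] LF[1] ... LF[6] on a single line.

Answer: 2 3 1 4 5 6 0

Derivation:
Char counts: '$':1, 'u':1, 'v':3, 'w':2
C (first-col start): C('$')=0, C('u')=1, C('v')=2, C('w')=5
L[0]='v': occ=0, LF[0]=C('v')+0=2+0=2
L[1]='v': occ=1, LF[1]=C('v')+1=2+1=3
L[2]='u': occ=0, LF[2]=C('u')+0=1+0=1
L[3]='v': occ=2, LF[3]=C('v')+2=2+2=4
L[4]='w': occ=0, LF[4]=C('w')+0=5+0=5
L[5]='w': occ=1, LF[5]=C('w')+1=5+1=6
L[6]='$': occ=0, LF[6]=C('$')+0=0+0=0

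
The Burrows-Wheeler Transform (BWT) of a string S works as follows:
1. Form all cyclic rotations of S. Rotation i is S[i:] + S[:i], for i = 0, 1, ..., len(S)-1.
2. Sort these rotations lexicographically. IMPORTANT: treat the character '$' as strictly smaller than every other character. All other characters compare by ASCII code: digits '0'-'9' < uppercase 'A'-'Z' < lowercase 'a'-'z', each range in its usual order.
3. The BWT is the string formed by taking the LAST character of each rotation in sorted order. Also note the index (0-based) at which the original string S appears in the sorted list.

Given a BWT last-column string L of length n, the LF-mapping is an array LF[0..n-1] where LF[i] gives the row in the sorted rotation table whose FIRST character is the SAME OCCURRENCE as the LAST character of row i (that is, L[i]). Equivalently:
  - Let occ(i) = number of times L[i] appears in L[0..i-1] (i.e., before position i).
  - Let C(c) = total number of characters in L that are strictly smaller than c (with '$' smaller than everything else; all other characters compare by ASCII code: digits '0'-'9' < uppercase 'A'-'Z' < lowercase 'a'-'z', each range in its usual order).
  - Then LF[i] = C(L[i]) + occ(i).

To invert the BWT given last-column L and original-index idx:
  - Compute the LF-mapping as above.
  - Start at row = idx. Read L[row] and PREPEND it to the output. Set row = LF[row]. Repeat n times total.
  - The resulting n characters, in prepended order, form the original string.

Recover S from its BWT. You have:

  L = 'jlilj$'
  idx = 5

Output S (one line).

Answer: ljlij$

Derivation:
LF mapping: 2 4 1 5 3 0
Walk LF starting at row 5, prepending L[row]:
  step 1: row=5, L[5]='$', prepend. Next row=LF[5]=0
  step 2: row=0, L[0]='j', prepend. Next row=LF[0]=2
  step 3: row=2, L[2]='i', prepend. Next row=LF[2]=1
  step 4: row=1, L[1]='l', prepend. Next row=LF[1]=4
  step 5: row=4, L[4]='j', prepend. Next row=LF[4]=3
  step 6: row=3, L[3]='l', prepend. Next row=LF[3]=5
Reversed output: ljlij$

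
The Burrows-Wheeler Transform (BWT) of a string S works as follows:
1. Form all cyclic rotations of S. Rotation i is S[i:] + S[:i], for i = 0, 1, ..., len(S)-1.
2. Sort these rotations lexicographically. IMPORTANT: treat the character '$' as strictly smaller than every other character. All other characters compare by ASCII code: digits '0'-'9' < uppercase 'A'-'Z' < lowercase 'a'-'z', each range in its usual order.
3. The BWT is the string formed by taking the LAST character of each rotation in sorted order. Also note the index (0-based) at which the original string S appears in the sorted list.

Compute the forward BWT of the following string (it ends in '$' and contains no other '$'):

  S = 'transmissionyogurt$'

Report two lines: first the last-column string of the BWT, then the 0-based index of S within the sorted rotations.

All 19 rotations (rotation i = S[i:]+S[:i]):
  rot[0] = transmissionyogurt$
  rot[1] = ransmissionyogurt$t
  rot[2] = ansmissionyogurt$tr
  rot[3] = nsmissionyogurt$tra
  rot[4] = smissionyogurt$tran
  rot[5] = missionyogurt$trans
  rot[6] = issionyogurt$transm
  rot[7] = ssionyogurt$transmi
  rot[8] = sionyogurt$transmis
  rot[9] = ionyogurt$transmiss
  rot[10] = onyogurt$transmissi
  rot[11] = nyogurt$transmissio
  rot[12] = yogurt$transmission
  rot[13] = ogurt$transmissiony
  rot[14] = gurt$transmissionyo
  rot[15] = urt$transmissionyog
  rot[16] = rt$transmissionyogu
  rot[17] = t$transmissionyogur
  rot[18] = $transmissionyogurt
Sorted (with $ < everything):
  sorted[0] = $transmissionyogurt  (last char: 't')
  sorted[1] = ansmissionyogurt$tr  (last char: 'r')
  sorted[2] = gurt$transmissionyo  (last char: 'o')
  sorted[3] = ionyogurt$transmiss  (last char: 's')
  sorted[4] = issionyogurt$transm  (last char: 'm')
  sorted[5] = missionyogurt$trans  (last char: 's')
  sorted[6] = nsmissionyogurt$tra  (last char: 'a')
  sorted[7] = nyogurt$transmissio  (last char: 'o')
  sorted[8] = ogurt$transmissiony  (last char: 'y')
  sorted[9] = onyogurt$transmissi  (last char: 'i')
  sorted[10] = ransmissionyogurt$t  (last char: 't')
  sorted[11] = rt$transmissionyogu  (last char: 'u')
  sorted[12] = sionyogurt$transmis  (last char: 's')
  sorted[13] = smissionyogurt$tran  (last char: 'n')
  sorted[14] = ssionyogurt$transmi  (last char: 'i')
  sorted[15] = t$transmissionyogur  (last char: 'r')
  sorted[16] = transmissionyogurt$  (last char: '$')
  sorted[17] = urt$transmissionyog  (last char: 'g')
  sorted[18] = yogurt$transmission  (last char: 'n')
Last column: trosmsaoyitusnir$gn
Original string S is at sorted index 16

Answer: trosmsaoyitusnir$gn
16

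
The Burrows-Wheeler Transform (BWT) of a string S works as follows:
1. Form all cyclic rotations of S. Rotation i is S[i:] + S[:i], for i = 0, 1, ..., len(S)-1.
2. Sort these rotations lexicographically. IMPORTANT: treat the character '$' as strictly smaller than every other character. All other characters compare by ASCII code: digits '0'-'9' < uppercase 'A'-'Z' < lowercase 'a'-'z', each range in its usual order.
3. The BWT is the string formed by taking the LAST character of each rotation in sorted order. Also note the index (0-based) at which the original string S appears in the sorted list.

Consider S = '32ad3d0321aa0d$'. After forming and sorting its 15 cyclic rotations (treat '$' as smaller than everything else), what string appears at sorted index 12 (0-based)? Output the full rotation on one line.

Answer: d$32ad3d0321aa0

Derivation:
All 15 rotations (rotation i = S[i:]+S[:i]):
  rot[0] = 32ad3d0321aa0d$
  rot[1] = 2ad3d0321aa0d$3
  rot[2] = ad3d0321aa0d$32
  rot[3] = d3d0321aa0d$32a
  rot[4] = 3d0321aa0d$32ad
  rot[5] = d0321aa0d$32ad3
  rot[6] = 0321aa0d$32ad3d
  rot[7] = 321aa0d$32ad3d0
  rot[8] = 21aa0d$32ad3d03
  rot[9] = 1aa0d$32ad3d032
  rot[10] = aa0d$32ad3d0321
  rot[11] = a0d$32ad3d0321a
  rot[12] = 0d$32ad3d0321aa
  rot[13] = d$32ad3d0321aa0
  rot[14] = $32ad3d0321aa0d
Sorted (with $ < everything):
  sorted[0] = $32ad3d0321aa0d
  sorted[1] = 0321aa0d$32ad3d
  sorted[2] = 0d$32ad3d0321aa
  sorted[3] = 1aa0d$32ad3d032
  sorted[4] = 21aa0d$32ad3d03
  sorted[5] = 2ad3d0321aa0d$3
  sorted[6] = 321aa0d$32ad3d0
  sorted[7] = 32ad3d0321aa0d$
  sorted[8] = 3d0321aa0d$32ad
  sorted[9] = a0d$32ad3d0321a
  sorted[10] = aa0d$32ad3d0321
  sorted[11] = ad3d0321aa0d$32
  sorted[12] = d$32ad3d0321aa0
  sorted[13] = d0321aa0d$32ad3
  sorted[14] = d3d0321aa0d$32a
sorted[12] = d$32ad3d0321aa0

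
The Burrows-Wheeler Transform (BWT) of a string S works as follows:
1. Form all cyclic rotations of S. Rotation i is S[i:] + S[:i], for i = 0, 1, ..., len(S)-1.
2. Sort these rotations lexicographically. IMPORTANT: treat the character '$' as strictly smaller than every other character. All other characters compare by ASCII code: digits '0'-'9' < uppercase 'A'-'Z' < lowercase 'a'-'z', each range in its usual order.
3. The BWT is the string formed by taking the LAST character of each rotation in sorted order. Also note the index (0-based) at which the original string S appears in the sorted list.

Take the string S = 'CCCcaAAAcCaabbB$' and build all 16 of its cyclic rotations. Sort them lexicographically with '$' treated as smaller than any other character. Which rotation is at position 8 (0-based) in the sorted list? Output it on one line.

Answer: CcaAAAcCaabbB$CC

Derivation:
All 16 rotations (rotation i = S[i:]+S[:i]):
  rot[0] = CCCcaAAAcCaabbB$
  rot[1] = CCcaAAAcCaabbB$C
  rot[2] = CcaAAAcCaabbB$CC
  rot[3] = caAAAcCaabbB$CCC
  rot[4] = aAAAcCaabbB$CCCc
  rot[5] = AAAcCaabbB$CCCca
  rot[6] = AAcCaabbB$CCCcaA
  rot[7] = AcCaabbB$CCCcaAA
  rot[8] = cCaabbB$CCCcaAAA
  rot[9] = CaabbB$CCCcaAAAc
  rot[10] = aabbB$CCCcaAAAcC
  rot[11] = abbB$CCCcaAAAcCa
  rot[12] = bbB$CCCcaAAAcCaa
  rot[13] = bB$CCCcaAAAcCaab
  rot[14] = B$CCCcaAAAcCaabb
  rot[15] = $CCCcaAAAcCaabbB
Sorted (with $ < everything):
  sorted[0] = $CCCcaAAAcCaabbB
  sorted[1] = AAAcCaabbB$CCCca
  sorted[2] = AAcCaabbB$CCCcaA
  sorted[3] = AcCaabbB$CCCcaAA
  sorted[4] = B$CCCcaAAAcCaabb
  sorted[5] = CCCcaAAAcCaabbB$
  sorted[6] = CCcaAAAcCaabbB$C
  sorted[7] = CaabbB$CCCcaAAAc
  sorted[8] = CcaAAAcCaabbB$CC
  sorted[9] = aAAAcCaabbB$CCCc
  sorted[10] = aabbB$CCCcaAAAcC
  sorted[11] = abbB$CCCcaAAAcCa
  sorted[12] = bB$CCCcaAAAcCaab
  sorted[13] = bbB$CCCcaAAAcCaa
  sorted[14] = cCaabbB$CCCcaAAA
  sorted[15] = caAAAcCaabbB$CCC
sorted[8] = CcaAAAcCaabbB$CC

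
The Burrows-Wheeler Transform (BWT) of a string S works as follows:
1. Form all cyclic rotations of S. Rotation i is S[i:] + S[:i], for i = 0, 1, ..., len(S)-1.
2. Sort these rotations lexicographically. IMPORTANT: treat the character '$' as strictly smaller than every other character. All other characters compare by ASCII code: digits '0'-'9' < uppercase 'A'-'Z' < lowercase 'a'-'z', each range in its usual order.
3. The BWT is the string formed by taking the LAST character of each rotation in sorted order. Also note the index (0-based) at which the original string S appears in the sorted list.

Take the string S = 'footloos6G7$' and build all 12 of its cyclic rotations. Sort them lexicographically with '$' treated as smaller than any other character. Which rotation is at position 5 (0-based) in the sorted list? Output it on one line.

All 12 rotations (rotation i = S[i:]+S[:i]):
  rot[0] = footloos6G7$
  rot[1] = ootloos6G7$f
  rot[2] = otloos6G7$fo
  rot[3] = tloos6G7$foo
  rot[4] = loos6G7$foot
  rot[5] = oos6G7$footl
  rot[6] = os6G7$footlo
  rot[7] = s6G7$footloo
  rot[8] = 6G7$footloos
  rot[9] = G7$footloos6
  rot[10] = 7$footloos6G
  rot[11] = $footloos6G7
Sorted (with $ < everything):
  sorted[0] = $footloos6G7
  sorted[1] = 6G7$footloos
  sorted[2] = 7$footloos6G
  sorted[3] = G7$footloos6
  sorted[4] = footloos6G7$
  sorted[5] = loos6G7$foot
  sorted[6] = oos6G7$footl
  sorted[7] = ootloos6G7$f
  sorted[8] = os6G7$footlo
  sorted[9] = otloos6G7$fo
  sorted[10] = s6G7$footloo
  sorted[11] = tloos6G7$foo
sorted[5] = loos6G7$foot

Answer: loos6G7$foot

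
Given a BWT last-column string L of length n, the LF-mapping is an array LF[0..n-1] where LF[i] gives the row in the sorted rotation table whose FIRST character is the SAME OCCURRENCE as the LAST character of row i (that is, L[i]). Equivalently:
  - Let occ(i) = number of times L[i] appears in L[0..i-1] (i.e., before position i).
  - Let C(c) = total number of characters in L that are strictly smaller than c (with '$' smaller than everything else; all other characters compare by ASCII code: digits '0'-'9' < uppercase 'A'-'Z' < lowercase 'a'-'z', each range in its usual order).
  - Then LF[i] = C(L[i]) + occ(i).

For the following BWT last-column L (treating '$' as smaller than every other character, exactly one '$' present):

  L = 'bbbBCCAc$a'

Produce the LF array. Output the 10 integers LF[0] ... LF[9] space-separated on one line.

Char counts: '$':1, 'A':1, 'B':1, 'C':2, 'a':1, 'b':3, 'c':1
C (first-col start): C('$')=0, C('A')=1, C('B')=2, C('C')=3, C('a')=5, C('b')=6, C('c')=9
L[0]='b': occ=0, LF[0]=C('b')+0=6+0=6
L[1]='b': occ=1, LF[1]=C('b')+1=6+1=7
L[2]='b': occ=2, LF[2]=C('b')+2=6+2=8
L[3]='B': occ=0, LF[3]=C('B')+0=2+0=2
L[4]='C': occ=0, LF[4]=C('C')+0=3+0=3
L[5]='C': occ=1, LF[5]=C('C')+1=3+1=4
L[6]='A': occ=0, LF[6]=C('A')+0=1+0=1
L[7]='c': occ=0, LF[7]=C('c')+0=9+0=9
L[8]='$': occ=0, LF[8]=C('$')+0=0+0=0
L[9]='a': occ=0, LF[9]=C('a')+0=5+0=5

Answer: 6 7 8 2 3 4 1 9 0 5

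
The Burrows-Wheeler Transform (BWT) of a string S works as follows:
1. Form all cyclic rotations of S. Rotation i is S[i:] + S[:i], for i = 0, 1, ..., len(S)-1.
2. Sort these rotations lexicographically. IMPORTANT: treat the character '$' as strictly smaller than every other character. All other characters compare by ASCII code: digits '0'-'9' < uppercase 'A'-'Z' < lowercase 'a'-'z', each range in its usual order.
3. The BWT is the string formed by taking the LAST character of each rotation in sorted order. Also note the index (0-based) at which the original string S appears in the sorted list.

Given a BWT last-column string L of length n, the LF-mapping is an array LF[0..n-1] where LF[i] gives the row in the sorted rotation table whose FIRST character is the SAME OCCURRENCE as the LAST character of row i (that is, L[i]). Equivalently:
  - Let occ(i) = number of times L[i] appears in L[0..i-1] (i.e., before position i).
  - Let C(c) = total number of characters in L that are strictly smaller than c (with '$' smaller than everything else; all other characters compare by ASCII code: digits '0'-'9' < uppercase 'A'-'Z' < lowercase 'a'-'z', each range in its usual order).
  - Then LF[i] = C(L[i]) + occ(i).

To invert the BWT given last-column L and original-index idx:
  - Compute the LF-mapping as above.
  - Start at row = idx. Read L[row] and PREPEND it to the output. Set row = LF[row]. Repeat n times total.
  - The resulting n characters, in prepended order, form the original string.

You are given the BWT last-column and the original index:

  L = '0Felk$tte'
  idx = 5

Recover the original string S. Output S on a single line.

Answer: kettleF0$

Derivation:
LF mapping: 1 2 3 6 5 0 7 8 4
Walk LF starting at row 5, prepending L[row]:
  step 1: row=5, L[5]='$', prepend. Next row=LF[5]=0
  step 2: row=0, L[0]='0', prepend. Next row=LF[0]=1
  step 3: row=1, L[1]='F', prepend. Next row=LF[1]=2
  step 4: row=2, L[2]='e', prepend. Next row=LF[2]=3
  step 5: row=3, L[3]='l', prepend. Next row=LF[3]=6
  step 6: row=6, L[6]='t', prepend. Next row=LF[6]=7
  step 7: row=7, L[7]='t', prepend. Next row=LF[7]=8
  step 8: row=8, L[8]='e', prepend. Next row=LF[8]=4
  step 9: row=4, L[4]='k', prepend. Next row=LF[4]=5
Reversed output: kettleF0$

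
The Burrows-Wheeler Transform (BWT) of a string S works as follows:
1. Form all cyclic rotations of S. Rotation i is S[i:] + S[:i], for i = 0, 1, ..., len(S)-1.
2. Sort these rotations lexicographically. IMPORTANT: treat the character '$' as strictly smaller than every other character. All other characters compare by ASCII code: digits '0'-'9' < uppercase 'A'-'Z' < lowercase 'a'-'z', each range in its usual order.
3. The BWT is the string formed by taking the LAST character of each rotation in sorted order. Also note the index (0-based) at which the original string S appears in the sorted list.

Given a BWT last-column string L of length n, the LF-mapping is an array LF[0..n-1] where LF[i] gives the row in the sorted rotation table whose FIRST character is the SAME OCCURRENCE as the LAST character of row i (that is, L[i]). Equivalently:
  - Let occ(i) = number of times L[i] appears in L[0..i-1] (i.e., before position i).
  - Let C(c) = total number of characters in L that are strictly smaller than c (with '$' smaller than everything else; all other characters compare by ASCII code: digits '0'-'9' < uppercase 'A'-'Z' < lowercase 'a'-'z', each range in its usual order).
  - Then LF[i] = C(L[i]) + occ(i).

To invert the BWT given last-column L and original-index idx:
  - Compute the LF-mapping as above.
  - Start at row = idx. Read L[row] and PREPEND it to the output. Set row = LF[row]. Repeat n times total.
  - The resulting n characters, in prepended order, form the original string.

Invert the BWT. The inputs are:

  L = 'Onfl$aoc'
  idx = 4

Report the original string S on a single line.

Answer: falconO$

Derivation:
LF mapping: 1 6 4 5 0 2 7 3
Walk LF starting at row 4, prepending L[row]:
  step 1: row=4, L[4]='$', prepend. Next row=LF[4]=0
  step 2: row=0, L[0]='O', prepend. Next row=LF[0]=1
  step 3: row=1, L[1]='n', prepend. Next row=LF[1]=6
  step 4: row=6, L[6]='o', prepend. Next row=LF[6]=7
  step 5: row=7, L[7]='c', prepend. Next row=LF[7]=3
  step 6: row=3, L[3]='l', prepend. Next row=LF[3]=5
  step 7: row=5, L[5]='a', prepend. Next row=LF[5]=2
  step 8: row=2, L[2]='f', prepend. Next row=LF[2]=4
Reversed output: falconO$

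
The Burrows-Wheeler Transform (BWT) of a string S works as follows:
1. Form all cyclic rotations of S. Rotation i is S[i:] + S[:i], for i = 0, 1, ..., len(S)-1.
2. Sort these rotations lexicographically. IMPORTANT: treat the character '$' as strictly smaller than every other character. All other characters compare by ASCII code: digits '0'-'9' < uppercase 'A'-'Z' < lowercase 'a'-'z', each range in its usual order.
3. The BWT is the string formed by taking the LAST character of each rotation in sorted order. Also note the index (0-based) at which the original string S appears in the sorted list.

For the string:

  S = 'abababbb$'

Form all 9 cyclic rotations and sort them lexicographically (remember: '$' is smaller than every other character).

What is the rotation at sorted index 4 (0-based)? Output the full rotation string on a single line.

Answer: b$abababb

Derivation:
All 9 rotations (rotation i = S[i:]+S[:i]):
  rot[0] = abababbb$
  rot[1] = bababbb$a
  rot[2] = ababbb$ab
  rot[3] = babbb$aba
  rot[4] = abbb$abab
  rot[5] = bbb$ababa
  rot[6] = bb$ababab
  rot[7] = b$abababb
  rot[8] = $abababbb
Sorted (with $ < everything):
  sorted[0] = $abababbb
  sorted[1] = abababbb$
  sorted[2] = ababbb$ab
  sorted[3] = abbb$abab
  sorted[4] = b$abababb
  sorted[5] = bababbb$a
  sorted[6] = babbb$aba
  sorted[7] = bb$ababab
  sorted[8] = bbb$ababa
sorted[4] = b$abababb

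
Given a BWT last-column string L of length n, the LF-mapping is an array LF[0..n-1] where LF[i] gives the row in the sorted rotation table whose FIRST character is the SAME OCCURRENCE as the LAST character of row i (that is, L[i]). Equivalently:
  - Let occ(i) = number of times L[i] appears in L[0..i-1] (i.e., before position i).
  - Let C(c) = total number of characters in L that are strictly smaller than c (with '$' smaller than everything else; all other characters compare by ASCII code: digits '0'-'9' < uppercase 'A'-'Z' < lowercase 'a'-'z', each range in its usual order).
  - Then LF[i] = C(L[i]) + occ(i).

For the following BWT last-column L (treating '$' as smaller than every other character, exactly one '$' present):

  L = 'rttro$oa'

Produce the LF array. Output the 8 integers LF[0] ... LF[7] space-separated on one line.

Char counts: '$':1, 'a':1, 'o':2, 'r':2, 't':2
C (first-col start): C('$')=0, C('a')=1, C('o')=2, C('r')=4, C('t')=6
L[0]='r': occ=0, LF[0]=C('r')+0=4+0=4
L[1]='t': occ=0, LF[1]=C('t')+0=6+0=6
L[2]='t': occ=1, LF[2]=C('t')+1=6+1=7
L[3]='r': occ=1, LF[3]=C('r')+1=4+1=5
L[4]='o': occ=0, LF[4]=C('o')+0=2+0=2
L[5]='$': occ=0, LF[5]=C('$')+0=0+0=0
L[6]='o': occ=1, LF[6]=C('o')+1=2+1=3
L[7]='a': occ=0, LF[7]=C('a')+0=1+0=1

Answer: 4 6 7 5 2 0 3 1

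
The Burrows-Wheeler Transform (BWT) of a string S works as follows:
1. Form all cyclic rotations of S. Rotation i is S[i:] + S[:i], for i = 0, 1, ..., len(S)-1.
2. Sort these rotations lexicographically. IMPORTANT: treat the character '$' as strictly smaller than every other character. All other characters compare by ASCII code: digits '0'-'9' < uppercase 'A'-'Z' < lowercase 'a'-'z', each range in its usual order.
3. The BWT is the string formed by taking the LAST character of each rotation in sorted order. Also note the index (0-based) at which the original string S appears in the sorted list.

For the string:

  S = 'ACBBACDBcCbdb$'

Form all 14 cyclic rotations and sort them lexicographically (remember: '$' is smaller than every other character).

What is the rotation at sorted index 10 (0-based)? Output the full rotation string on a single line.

Answer: b$ACBBACDBcCbd

Derivation:
All 14 rotations (rotation i = S[i:]+S[:i]):
  rot[0] = ACBBACDBcCbdb$
  rot[1] = CBBACDBcCbdb$A
  rot[2] = BBACDBcCbdb$AC
  rot[3] = BACDBcCbdb$ACB
  rot[4] = ACDBcCbdb$ACBB
  rot[5] = CDBcCbdb$ACBBA
  rot[6] = DBcCbdb$ACBBAC
  rot[7] = BcCbdb$ACBBACD
  rot[8] = cCbdb$ACBBACDB
  rot[9] = Cbdb$ACBBACDBc
  rot[10] = bdb$ACBBACDBcC
  rot[11] = db$ACBBACDBcCb
  rot[12] = b$ACBBACDBcCbd
  rot[13] = $ACBBACDBcCbdb
Sorted (with $ < everything):
  sorted[0] = $ACBBACDBcCbdb
  sorted[1] = ACBBACDBcCbdb$
  sorted[2] = ACDBcCbdb$ACBB
  sorted[3] = BACDBcCbdb$ACB
  sorted[4] = BBACDBcCbdb$AC
  sorted[5] = BcCbdb$ACBBACD
  sorted[6] = CBBACDBcCbdb$A
  sorted[7] = CDBcCbdb$ACBBA
  sorted[8] = Cbdb$ACBBACDBc
  sorted[9] = DBcCbdb$ACBBAC
  sorted[10] = b$ACBBACDBcCbd
  sorted[11] = bdb$ACBBACDBcC
  sorted[12] = cCbdb$ACBBACDB
  sorted[13] = db$ACBBACDBcCb
sorted[10] = b$ACBBACDBcCbd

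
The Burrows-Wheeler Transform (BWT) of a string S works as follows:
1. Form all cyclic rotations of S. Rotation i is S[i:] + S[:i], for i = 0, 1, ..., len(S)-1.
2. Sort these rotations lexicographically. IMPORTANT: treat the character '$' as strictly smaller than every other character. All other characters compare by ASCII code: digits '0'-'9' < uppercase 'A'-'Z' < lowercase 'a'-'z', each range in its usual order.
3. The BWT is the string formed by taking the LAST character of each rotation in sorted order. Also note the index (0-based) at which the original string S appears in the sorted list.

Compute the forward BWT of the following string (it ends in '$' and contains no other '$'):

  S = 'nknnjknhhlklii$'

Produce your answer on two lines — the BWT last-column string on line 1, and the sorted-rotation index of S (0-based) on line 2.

Answer: inhilnljnkhkn$k
13

Derivation:
All 15 rotations (rotation i = S[i:]+S[:i]):
  rot[0] = nknnjknhhlklii$
  rot[1] = knnjknhhlklii$n
  rot[2] = nnjknhhlklii$nk
  rot[3] = njknhhlklii$nkn
  rot[4] = jknhhlklii$nknn
  rot[5] = knhhlklii$nknnj
  rot[6] = nhhlklii$nknnjk
  rot[7] = hhlklii$nknnjkn
  rot[8] = hlklii$nknnjknh
  rot[9] = lklii$nknnjknhh
  rot[10] = klii$nknnjknhhl
  rot[11] = lii$nknnjknhhlk
  rot[12] = ii$nknnjknhhlkl
  rot[13] = i$nknnjknhhlkli
  rot[14] = $nknnjknhhlklii
Sorted (with $ < everything):
  sorted[0] = $nknnjknhhlklii  (last char: 'i')
  sorted[1] = hhlklii$nknnjkn  (last char: 'n')
  sorted[2] = hlklii$nknnjknh  (last char: 'h')
  sorted[3] = i$nknnjknhhlkli  (last char: 'i')
  sorted[4] = ii$nknnjknhhlkl  (last char: 'l')
  sorted[5] = jknhhlklii$nknn  (last char: 'n')
  sorted[6] = klii$nknnjknhhl  (last char: 'l')
  sorted[7] = knhhlklii$nknnj  (last char: 'j')
  sorted[8] = knnjknhhlklii$n  (last char: 'n')
  sorted[9] = lii$nknnjknhhlk  (last char: 'k')
  sorted[10] = lklii$nknnjknhh  (last char: 'h')
  sorted[11] = nhhlklii$nknnjk  (last char: 'k')
  sorted[12] = njknhhlklii$nkn  (last char: 'n')
  sorted[13] = nknnjknhhlklii$  (last char: '$')
  sorted[14] = nnjknhhlklii$nk  (last char: 'k')
Last column: inhilnljnkhkn$k
Original string S is at sorted index 13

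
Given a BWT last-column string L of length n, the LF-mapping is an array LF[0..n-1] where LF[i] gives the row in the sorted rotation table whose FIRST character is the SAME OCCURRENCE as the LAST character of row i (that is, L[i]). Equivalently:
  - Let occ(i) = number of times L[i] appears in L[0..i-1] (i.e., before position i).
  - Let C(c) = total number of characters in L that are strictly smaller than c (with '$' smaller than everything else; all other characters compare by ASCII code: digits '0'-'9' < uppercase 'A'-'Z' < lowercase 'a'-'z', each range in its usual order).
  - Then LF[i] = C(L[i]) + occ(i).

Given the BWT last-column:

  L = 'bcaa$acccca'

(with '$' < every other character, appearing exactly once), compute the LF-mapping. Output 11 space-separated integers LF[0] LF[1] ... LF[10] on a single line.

Char counts: '$':1, 'a':4, 'b':1, 'c':5
C (first-col start): C('$')=0, C('a')=1, C('b')=5, C('c')=6
L[0]='b': occ=0, LF[0]=C('b')+0=5+0=5
L[1]='c': occ=0, LF[1]=C('c')+0=6+0=6
L[2]='a': occ=0, LF[2]=C('a')+0=1+0=1
L[3]='a': occ=1, LF[3]=C('a')+1=1+1=2
L[4]='$': occ=0, LF[4]=C('$')+0=0+0=0
L[5]='a': occ=2, LF[5]=C('a')+2=1+2=3
L[6]='c': occ=1, LF[6]=C('c')+1=6+1=7
L[7]='c': occ=2, LF[7]=C('c')+2=6+2=8
L[8]='c': occ=3, LF[8]=C('c')+3=6+3=9
L[9]='c': occ=4, LF[9]=C('c')+4=6+4=10
L[10]='a': occ=3, LF[10]=C('a')+3=1+3=4

Answer: 5 6 1 2 0 3 7 8 9 10 4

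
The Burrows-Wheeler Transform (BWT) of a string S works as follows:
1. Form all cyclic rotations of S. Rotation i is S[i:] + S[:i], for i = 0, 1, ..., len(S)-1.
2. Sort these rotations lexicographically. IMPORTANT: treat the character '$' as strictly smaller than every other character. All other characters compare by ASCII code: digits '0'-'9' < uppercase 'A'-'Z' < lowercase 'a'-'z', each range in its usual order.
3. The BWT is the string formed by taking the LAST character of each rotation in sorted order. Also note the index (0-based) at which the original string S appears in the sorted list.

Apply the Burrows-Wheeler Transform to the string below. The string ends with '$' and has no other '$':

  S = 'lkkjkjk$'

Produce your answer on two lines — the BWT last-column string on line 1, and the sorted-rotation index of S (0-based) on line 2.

All 8 rotations (rotation i = S[i:]+S[:i]):
  rot[0] = lkkjkjk$
  rot[1] = kkjkjk$l
  rot[2] = kjkjk$lk
  rot[3] = jkjk$lkk
  rot[4] = kjk$lkkj
  rot[5] = jk$lkkjk
  rot[6] = k$lkkjkj
  rot[7] = $lkkjkjk
Sorted (with $ < everything):
  sorted[0] = $lkkjkjk  (last char: 'k')
  sorted[1] = jk$lkkjk  (last char: 'k')
  sorted[2] = jkjk$lkk  (last char: 'k')
  sorted[3] = k$lkkjkj  (last char: 'j')
  sorted[4] = kjk$lkkj  (last char: 'j')
  sorted[5] = kjkjk$lk  (last char: 'k')
  sorted[6] = kkjkjk$l  (last char: 'l')
  sorted[7] = lkkjkjk$  (last char: '$')
Last column: kkkjjkl$
Original string S is at sorted index 7

Answer: kkkjjkl$
7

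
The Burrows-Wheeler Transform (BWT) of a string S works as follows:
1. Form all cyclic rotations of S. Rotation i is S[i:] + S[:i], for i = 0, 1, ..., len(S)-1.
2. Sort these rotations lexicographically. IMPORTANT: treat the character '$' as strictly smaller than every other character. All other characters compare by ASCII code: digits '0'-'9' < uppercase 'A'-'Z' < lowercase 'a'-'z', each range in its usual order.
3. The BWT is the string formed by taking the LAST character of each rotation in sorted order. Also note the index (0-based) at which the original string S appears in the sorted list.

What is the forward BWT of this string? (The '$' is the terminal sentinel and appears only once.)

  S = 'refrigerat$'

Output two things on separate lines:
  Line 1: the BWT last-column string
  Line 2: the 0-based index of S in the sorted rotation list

Answer: trrgeire$fa
8

Derivation:
All 11 rotations (rotation i = S[i:]+S[:i]):
  rot[0] = refrigerat$
  rot[1] = efrigerat$r
  rot[2] = frigerat$re
  rot[3] = rigerat$ref
  rot[4] = igerat$refr
  rot[5] = gerat$refri
  rot[6] = erat$refrig
  rot[7] = rat$refrige
  rot[8] = at$refriger
  rot[9] = t$refrigera
  rot[10] = $refrigerat
Sorted (with $ < everything):
  sorted[0] = $refrigerat  (last char: 't')
  sorted[1] = at$refriger  (last char: 'r')
  sorted[2] = efrigerat$r  (last char: 'r')
  sorted[3] = erat$refrig  (last char: 'g')
  sorted[4] = frigerat$re  (last char: 'e')
  sorted[5] = gerat$refri  (last char: 'i')
  sorted[6] = igerat$refr  (last char: 'r')
  sorted[7] = rat$refrige  (last char: 'e')
  sorted[8] = refrigerat$  (last char: '$')
  sorted[9] = rigerat$ref  (last char: 'f')
  sorted[10] = t$refrigera  (last char: 'a')
Last column: trrgeire$fa
Original string S is at sorted index 8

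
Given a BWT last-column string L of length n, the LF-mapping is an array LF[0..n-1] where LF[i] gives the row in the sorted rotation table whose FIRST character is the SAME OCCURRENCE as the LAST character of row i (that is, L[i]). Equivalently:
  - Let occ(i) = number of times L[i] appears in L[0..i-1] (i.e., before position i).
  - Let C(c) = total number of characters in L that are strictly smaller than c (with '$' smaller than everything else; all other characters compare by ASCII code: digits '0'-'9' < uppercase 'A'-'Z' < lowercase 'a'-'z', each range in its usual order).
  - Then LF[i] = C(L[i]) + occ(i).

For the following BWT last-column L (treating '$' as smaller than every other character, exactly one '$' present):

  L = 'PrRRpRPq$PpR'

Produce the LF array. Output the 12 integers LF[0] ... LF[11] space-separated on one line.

Char counts: '$':1, 'P':3, 'R':4, 'p':2, 'q':1, 'r':1
C (first-col start): C('$')=0, C('P')=1, C('R')=4, C('p')=8, C('q')=10, C('r')=11
L[0]='P': occ=0, LF[0]=C('P')+0=1+0=1
L[1]='r': occ=0, LF[1]=C('r')+0=11+0=11
L[2]='R': occ=0, LF[2]=C('R')+0=4+0=4
L[3]='R': occ=1, LF[3]=C('R')+1=4+1=5
L[4]='p': occ=0, LF[4]=C('p')+0=8+0=8
L[5]='R': occ=2, LF[5]=C('R')+2=4+2=6
L[6]='P': occ=1, LF[6]=C('P')+1=1+1=2
L[7]='q': occ=0, LF[7]=C('q')+0=10+0=10
L[8]='$': occ=0, LF[8]=C('$')+0=0+0=0
L[9]='P': occ=2, LF[9]=C('P')+2=1+2=3
L[10]='p': occ=1, LF[10]=C('p')+1=8+1=9
L[11]='R': occ=3, LF[11]=C('R')+3=4+3=7

Answer: 1 11 4 5 8 6 2 10 0 3 9 7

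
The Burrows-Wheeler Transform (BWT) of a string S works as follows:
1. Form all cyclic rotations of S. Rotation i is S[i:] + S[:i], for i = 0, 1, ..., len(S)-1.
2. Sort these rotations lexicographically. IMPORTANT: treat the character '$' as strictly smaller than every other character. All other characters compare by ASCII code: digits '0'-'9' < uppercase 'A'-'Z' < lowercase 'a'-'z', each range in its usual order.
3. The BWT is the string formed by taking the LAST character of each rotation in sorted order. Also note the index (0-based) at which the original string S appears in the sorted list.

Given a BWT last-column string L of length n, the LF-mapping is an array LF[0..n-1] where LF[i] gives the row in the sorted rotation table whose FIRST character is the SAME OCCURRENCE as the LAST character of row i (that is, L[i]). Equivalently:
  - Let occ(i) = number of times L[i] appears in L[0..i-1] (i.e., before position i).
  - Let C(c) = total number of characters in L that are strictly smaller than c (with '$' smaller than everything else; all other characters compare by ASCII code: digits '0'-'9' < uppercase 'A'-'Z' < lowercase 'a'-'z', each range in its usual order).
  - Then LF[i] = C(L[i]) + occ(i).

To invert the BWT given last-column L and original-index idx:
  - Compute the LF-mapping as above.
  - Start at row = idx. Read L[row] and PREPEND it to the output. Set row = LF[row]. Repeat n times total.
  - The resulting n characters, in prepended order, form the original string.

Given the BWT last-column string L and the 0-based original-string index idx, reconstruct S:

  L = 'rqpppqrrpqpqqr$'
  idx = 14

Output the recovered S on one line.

LF mapping: 11 6 1 2 3 7 12 13 4 8 5 9 10 14 0
Walk LF starting at row 14, prepending L[row]:
  step 1: row=14, L[14]='$', prepend. Next row=LF[14]=0
  step 2: row=0, L[0]='r', prepend. Next row=LF[0]=11
  step 3: row=11, L[11]='q', prepend. Next row=LF[11]=9
  step 4: row=9, L[9]='q', prepend. Next row=LF[9]=8
  step 5: row=8, L[8]='p', prepend. Next row=LF[8]=4
  step 6: row=4, L[4]='p', prepend. Next row=LF[4]=3
  step 7: row=3, L[3]='p', prepend. Next row=LF[3]=2
  step 8: row=2, L[2]='p', prepend. Next row=LF[2]=1
  step 9: row=1, L[1]='q', prepend. Next row=LF[1]=6
  step 10: row=6, L[6]='r', prepend. Next row=LF[6]=12
  step 11: row=12, L[12]='q', prepend. Next row=LF[12]=10
  step 12: row=10, L[10]='p', prepend. Next row=LF[10]=5
  step 13: row=5, L[5]='q', prepend. Next row=LF[5]=7
  step 14: row=7, L[7]='r', prepend. Next row=LF[7]=13
  step 15: row=13, L[13]='r', prepend. Next row=LF[13]=14
Reversed output: rrqpqrqppppqqr$

Answer: rrqpqrqppppqqr$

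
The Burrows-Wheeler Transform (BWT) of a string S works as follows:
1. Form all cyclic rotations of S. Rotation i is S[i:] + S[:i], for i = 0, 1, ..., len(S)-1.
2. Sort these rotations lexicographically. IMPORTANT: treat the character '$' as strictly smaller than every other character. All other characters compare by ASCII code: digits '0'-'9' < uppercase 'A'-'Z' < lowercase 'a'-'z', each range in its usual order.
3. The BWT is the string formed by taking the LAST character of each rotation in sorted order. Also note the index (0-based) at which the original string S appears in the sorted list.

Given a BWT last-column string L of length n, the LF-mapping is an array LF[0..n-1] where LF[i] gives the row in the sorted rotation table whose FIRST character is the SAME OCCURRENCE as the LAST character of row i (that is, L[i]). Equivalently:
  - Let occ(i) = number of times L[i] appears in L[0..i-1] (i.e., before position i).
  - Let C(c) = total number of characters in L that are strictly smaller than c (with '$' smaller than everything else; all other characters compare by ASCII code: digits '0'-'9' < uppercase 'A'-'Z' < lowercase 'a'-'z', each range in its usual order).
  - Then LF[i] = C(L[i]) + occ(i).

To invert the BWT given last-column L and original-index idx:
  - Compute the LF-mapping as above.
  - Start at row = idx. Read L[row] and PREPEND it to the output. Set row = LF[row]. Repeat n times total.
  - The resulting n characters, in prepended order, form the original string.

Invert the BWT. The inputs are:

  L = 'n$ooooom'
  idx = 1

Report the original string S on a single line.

Answer: mooooon$

Derivation:
LF mapping: 2 0 3 4 5 6 7 1
Walk LF starting at row 1, prepending L[row]:
  step 1: row=1, L[1]='$', prepend. Next row=LF[1]=0
  step 2: row=0, L[0]='n', prepend. Next row=LF[0]=2
  step 3: row=2, L[2]='o', prepend. Next row=LF[2]=3
  step 4: row=3, L[3]='o', prepend. Next row=LF[3]=4
  step 5: row=4, L[4]='o', prepend. Next row=LF[4]=5
  step 6: row=5, L[5]='o', prepend. Next row=LF[5]=6
  step 7: row=6, L[6]='o', prepend. Next row=LF[6]=7
  step 8: row=7, L[7]='m', prepend. Next row=LF[7]=1
Reversed output: mooooon$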